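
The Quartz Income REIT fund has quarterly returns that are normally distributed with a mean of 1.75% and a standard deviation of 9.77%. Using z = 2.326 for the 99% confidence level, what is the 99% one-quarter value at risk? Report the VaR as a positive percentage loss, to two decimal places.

20.98

VaR (as % loss) = −(μ − z·σ) = −(1.75% − 2.326 × 9.77%) = −(-20.97502%) = 20.97502%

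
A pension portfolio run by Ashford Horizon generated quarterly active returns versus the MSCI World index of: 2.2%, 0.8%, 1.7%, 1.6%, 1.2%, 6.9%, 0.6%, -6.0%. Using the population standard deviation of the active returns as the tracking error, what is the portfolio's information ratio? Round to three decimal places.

0.343

r̄ = (2.2 + 0.8 + 1.7 + 1.6 + 1.2 + 6.9 + 0.6 − 6) / 8 = 1.1250%
Population σ = √[Σ(r − r̄)² / 8] = √[86.2150 / 8] = √10.7769 = 3.2828%
IR = r̄ / tracking error = 1.1250 / 3.2828 = 0.3427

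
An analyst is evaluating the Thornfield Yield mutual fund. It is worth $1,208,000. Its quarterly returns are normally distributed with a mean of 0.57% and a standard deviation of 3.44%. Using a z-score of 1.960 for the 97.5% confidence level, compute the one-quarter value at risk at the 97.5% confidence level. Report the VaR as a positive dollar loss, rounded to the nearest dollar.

$74,563

Return at the 97.5% tail: μ − z·σ = 0.57% − 1.960 × 3.44% = 0.57 − 6.7424 = -6.1724%
VaR = −(-6.1724%) × $1,208,000 = 6.1724% × $1,208,000 = $74,563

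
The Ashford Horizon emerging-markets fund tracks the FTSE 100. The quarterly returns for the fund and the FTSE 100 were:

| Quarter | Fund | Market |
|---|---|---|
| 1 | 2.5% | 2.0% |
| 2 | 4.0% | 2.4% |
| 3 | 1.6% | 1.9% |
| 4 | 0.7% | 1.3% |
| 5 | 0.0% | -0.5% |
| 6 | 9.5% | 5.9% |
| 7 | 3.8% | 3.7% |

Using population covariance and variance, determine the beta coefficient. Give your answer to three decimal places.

1.499

r̄p = 3.1571%,  r̄m = 2.3857%
Cov = Σ(rp − r̄p)(rm − r̄m) / 7 = 5.1337
Var(rm) = Σ(rm − r̄m)² / 7 = 3.4241
β = Cov / Var = 5.1337 / 3.4241 = 1.4993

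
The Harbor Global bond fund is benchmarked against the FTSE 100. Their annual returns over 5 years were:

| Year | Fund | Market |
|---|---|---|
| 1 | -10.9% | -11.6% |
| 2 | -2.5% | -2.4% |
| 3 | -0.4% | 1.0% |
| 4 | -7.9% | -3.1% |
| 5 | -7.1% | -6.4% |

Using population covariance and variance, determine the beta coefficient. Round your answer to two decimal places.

0.80

r̄p = -5.7600%,  r̄m = -4.5000%
Cov = Σ(rp − r̄p)(rm − r̄m) / 5 = 14.4740
Var(rm) = Σ(rm − r̄m)² / 5 = 18.1280
β = Cov / Var = 14.4740 / 18.1280 = 0.7984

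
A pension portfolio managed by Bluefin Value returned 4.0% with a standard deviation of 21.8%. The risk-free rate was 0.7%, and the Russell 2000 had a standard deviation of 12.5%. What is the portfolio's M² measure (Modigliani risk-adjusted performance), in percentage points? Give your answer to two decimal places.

Sharpe = (Rp − Rf) / σp = (4.0% − 0.7%) / 21.8% = 0.1514
M² = Rf + Sharpe × σm = 0.7% + 0.1514 × 12.5% = 2.5925%

2.59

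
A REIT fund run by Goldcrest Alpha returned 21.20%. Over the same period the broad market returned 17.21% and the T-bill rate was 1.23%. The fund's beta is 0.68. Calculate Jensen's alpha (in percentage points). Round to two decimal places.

9.10

CAPM expected return = Rf + β(Rm − Rf) = 1.23% + 0.68 × (17.21% − 1.23%) = 1.23 + 0.68 × 15.98 = 12.0964%
Jensen's α = Rp − E[R] = 21.20% − 12.0964% = 9.1036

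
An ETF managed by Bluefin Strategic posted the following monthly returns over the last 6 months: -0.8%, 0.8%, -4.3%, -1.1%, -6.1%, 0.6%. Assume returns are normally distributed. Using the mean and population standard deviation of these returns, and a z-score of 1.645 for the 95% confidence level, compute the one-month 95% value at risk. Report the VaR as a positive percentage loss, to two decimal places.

6.00

μ = (-0.8 + 0.8 − 4.3 − 1.1 − 6.1 + 0.6) / 6 = -1.8167%
Population σ = √[Σ(r − μ)² / 6] = √[38.7483 / 6] = √6.4581 = 2.5413%
VaR = −(μ − z·σ) = −(-1.8167 − 1.645 × 2.5413) = −(-5.9971) = 5.9971%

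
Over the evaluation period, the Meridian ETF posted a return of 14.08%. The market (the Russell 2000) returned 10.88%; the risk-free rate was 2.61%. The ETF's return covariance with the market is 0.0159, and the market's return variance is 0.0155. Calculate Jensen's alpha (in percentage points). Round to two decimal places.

2.99

β = Cov / Var = 0.0159 / 0.0155 = 1.0258
E[R] = Rf + β(Rm − Rf) = 2.61% + 1.0258 × (10.88% − 2.61%) = 11.0934%
α = Rp − E[R] = 14.08% − 11.0934% = 2.9866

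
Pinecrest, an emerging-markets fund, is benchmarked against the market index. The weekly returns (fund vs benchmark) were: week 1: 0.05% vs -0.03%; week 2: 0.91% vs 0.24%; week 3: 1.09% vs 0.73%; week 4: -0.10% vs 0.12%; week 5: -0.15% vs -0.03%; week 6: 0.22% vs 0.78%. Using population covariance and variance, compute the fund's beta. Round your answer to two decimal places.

r̄p = 0.3367%,  r̄m = 0.3017%
Cov = Σ(rp − r̄p)(rm − r̄m) / 6 = 0.0946
Var(rm) = Σ(rm − r̄m)² / 6 = 0.1115
β = Cov / Var = 0.0946 / 0.1115 = 0.8484

0.85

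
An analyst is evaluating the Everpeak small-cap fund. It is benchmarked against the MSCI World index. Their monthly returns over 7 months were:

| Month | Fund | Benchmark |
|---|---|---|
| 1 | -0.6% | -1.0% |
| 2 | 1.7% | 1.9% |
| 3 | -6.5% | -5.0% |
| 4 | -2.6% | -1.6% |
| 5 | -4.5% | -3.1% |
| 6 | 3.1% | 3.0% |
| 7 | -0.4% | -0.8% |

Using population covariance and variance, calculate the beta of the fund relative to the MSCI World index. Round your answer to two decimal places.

1.21

r̄p = -1.4000%,  r̄m = -0.9429%
Cov = Σ(rp − r̄p)(rm − r̄m) / 7 = 7.8314
Var(rm) = Σ(rm − r̄m)² / 7 = 6.4567
β = Cov / Var = 7.8314 / 6.4567 = 1.2129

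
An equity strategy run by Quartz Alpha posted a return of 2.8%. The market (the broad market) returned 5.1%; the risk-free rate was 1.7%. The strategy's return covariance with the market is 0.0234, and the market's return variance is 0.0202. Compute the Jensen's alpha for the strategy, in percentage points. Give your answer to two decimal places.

β = Cov / Var = 0.0234 / 0.0202 = 1.1584
E[R] = Rf + β(Rm − Rf) = 1.7% + 1.1584 × (5.1% − 1.7%) = 5.6386%
α = Rp − E[R] = 2.8% − 5.6386% = -2.8386

-2.84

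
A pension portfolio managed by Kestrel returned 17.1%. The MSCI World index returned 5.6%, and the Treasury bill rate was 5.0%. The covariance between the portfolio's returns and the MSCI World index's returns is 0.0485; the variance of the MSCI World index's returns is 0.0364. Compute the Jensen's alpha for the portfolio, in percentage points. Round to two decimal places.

β = Cov / Var = 0.0485 / 0.0364 = 1.3324
E[R] = Rf + β(Rm − Rf) = 5.0% + 1.3324 × (5.6% − 5.0%) = 5.7994%
α = Rp − E[R] = 17.1% − 5.7994% = 11.3006

11.30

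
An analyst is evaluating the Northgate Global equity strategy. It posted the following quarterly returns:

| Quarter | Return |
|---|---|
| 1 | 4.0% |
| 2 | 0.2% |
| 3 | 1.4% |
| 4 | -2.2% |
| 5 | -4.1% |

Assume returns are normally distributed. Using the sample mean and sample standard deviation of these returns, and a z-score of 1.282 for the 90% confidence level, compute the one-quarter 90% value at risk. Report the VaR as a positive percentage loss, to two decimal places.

Mean return r̄ = -0.70 / 5 = -0.1400%
Σ(r − r̄)² = 39.5520; sample σ = √(39.5520/4) = 3.1445%
VaR = −(r̄ − z·σ) = −(-0.1400 − 1.282 × 3.1445) = −(-4.1712) = 4.1712%

4.17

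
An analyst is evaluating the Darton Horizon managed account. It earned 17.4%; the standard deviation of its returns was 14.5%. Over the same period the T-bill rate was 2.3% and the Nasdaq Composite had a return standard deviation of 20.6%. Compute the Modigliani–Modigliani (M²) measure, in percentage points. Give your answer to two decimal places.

23.75

Sharpe = (Rp − Rf) / σp = (17.4% − 2.3%) / 14.5% = 1.0414
M² = Rf + Sharpe × σm = 2.3% + 1.0414 × 20.6% = 23.7528%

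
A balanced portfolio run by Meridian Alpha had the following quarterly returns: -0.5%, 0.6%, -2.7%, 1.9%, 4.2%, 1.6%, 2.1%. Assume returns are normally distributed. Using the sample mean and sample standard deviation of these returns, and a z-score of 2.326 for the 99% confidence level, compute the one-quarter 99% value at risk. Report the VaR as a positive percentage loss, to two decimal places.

4.06

r̄ = (-0.5 + 0.6 − 2.7 + 1.9 + 4.2 + 1.6 + 2.1) / 7 = 7.20 / 7 = 1.0286%
Σ(r − r̄)² = (-0.5 − 1.0286)² + (0.6 − 1.0286)² + … = 28.7143
σ = √[28.7143 / 6] = 2.1876%
VaR = −(r̄ − z·σ) = −(1.0286 − 2.326 × 2.1876) = −(-4.0598) = 4.0598%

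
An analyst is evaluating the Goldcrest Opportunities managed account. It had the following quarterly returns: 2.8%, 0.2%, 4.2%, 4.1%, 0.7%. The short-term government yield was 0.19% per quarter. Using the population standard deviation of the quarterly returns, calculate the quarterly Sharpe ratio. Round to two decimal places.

r̄ = (2.8 + 0.2 + 4.2 + 4.1 + 0.7) / 5 = 2.4000%
Population σ = √[Σ(r − r̄)² / 5] = √[14.0200 / 5] = √2.8040 = 1.6745%
Sharpe = (r̄ − rf) / σ = (2.4000 − 0.19) / 1.6745 = 2.2100 / 1.6745 = 1.3198

1.32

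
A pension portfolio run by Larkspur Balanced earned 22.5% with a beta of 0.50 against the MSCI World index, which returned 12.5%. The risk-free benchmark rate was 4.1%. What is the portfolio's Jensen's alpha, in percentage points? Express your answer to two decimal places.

CAPM expected return = Rf + β(Rm − Rf) = 4.1% + 0.50 × (12.5% − 4.1%) = 4.1 + 0.50 × 8.40 = 8.3000%
Jensen's α = Rp − E[R] = 22.5% − 8.3000% = 14.2000

14.20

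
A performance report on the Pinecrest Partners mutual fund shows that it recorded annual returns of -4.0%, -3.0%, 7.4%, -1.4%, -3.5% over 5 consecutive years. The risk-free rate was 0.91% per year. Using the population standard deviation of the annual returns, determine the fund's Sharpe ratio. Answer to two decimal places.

-0.43

Mean return r̄ = -4.50 / 5 = -0.9000%
Σ(r − r̄)² = 89.9200; population σ = √(89.9200/5) = 4.2408%
Sharpe = (r̄ − rf) / σ = (-0.9000 − 0.91) / 4.2408 = -1.8100 / 4.2408 = -0.4268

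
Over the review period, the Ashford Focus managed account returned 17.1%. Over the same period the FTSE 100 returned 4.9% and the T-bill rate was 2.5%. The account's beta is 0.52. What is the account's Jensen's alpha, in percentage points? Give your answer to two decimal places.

CAPM expected return = Rf + β(Rm − Rf) = 2.5% + 0.52 × (4.9% − 2.5%) = 2.5 + 0.52 × 2.40 = 3.7480%
Jensen's α = Rp − E[R] = 17.1% − 3.7480% = 13.3520

13.35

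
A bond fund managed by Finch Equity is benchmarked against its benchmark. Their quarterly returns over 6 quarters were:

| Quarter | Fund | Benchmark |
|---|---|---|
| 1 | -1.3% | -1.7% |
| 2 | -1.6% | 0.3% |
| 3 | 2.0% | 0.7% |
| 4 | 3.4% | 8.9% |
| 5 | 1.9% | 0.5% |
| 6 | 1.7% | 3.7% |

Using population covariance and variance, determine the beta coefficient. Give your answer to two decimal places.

0.39

r̄p = 1.0167%,  r̄m = 2.0667%
Cov = Σ(rp − r̄p)(rm − r̄m) / 6 = 4.6706
Var(rm) = Σ(rm − r̄m)² / 6 = 11.8322
β = Cov / Var = 4.6706 / 11.8322 = 0.3947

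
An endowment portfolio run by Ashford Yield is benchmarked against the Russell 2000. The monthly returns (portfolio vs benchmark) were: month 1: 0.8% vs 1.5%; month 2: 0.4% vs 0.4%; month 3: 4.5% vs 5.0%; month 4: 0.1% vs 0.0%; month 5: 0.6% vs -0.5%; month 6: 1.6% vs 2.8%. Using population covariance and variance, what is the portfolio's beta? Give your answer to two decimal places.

0.74

r̄p = 1.3333%,  r̄m = 1.5333%
Cov = Σ(rp − r̄p)(rm − r̄m) / 6 = 2.6289
Var(rm) = Σ(rm − r̄m)² / 6 = 3.5656
β = Cov / Var = 2.6289 / 3.5656 = 0.7373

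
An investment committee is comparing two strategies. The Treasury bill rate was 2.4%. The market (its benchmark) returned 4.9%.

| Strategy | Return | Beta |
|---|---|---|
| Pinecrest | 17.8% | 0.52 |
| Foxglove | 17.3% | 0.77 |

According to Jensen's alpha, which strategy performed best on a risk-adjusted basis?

Pinecrest

Pinecrest: α = 17.8% − [2.4% + 0.52 × (4.9% − 2.4%)] = 14.100
Foxglove: α = 17.3% − [2.4% + 0.77 × (4.9% − 2.4%)] = 12.975
Highest: Pinecrest (14.100).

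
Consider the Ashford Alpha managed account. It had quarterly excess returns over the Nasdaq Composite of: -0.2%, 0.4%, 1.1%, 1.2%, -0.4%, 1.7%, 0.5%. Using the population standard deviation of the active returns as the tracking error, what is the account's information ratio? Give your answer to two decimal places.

0.87

r̄ = (-0.2 + 0.4 + 1.1 + 1.2 − 0.4 + 1.7 + 0.5) / 7 = 0.6143%
Population std dev = √[3.5086 / 7] = 0.7080%
IR = r̄ / tracking error = 0.6143 / 0.7080 = 0.8677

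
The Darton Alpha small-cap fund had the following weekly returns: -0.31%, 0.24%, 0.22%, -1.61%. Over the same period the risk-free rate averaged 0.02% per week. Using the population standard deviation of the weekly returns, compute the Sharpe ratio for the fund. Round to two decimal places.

Mean return r̄ = -1.460 / 4 = -0.3650%
Σ(r − r̄)² = 2.2613; population σ = √(2.2613/4) = 0.7519%
Sharpe = (r̄ − rf) / σ = (-0.3650 − 0.02) / 0.7519 = -0.3850 / 0.7519 = -0.5120

-0.51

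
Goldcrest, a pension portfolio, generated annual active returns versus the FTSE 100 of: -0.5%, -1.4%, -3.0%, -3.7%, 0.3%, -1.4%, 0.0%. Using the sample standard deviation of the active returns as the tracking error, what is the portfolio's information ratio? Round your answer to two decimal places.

μ = (-0.5 − 1.4 − 3 − 3.7 + 0.3 − 1.4 + 0) / 7 = -9.70 / 7 = -1.3857%
Σ(r − μ)² = 13.5086; sample σ = √(13.5086/6) = 1.5005%
IR = μ / tracking error = -1.3857 / 1.5005 = -0.9235

-0.92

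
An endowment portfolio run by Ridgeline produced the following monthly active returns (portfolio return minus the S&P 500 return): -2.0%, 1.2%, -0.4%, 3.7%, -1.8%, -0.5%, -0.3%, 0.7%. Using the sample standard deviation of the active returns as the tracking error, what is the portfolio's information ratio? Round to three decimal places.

0.041

r̄ = (-2 + 1.2 − 0.4 + 3.7 − 1.8 − 0.5 − 0.3 + 0.7) / 8 = 0.0750%
Sample std dev = √[23.3150 / 7] = 1.8250%
IR = r̄ / tracking error = 0.0750 / 1.8250 = 0.0411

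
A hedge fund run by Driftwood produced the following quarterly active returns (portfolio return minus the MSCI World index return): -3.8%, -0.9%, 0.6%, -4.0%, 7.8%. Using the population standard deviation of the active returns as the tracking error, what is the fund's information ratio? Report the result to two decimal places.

-0.01

r̄ = (-3.8 − 0.9 + 0.6 − 4 + 7.8) / 5 = -0.30 / 5 = -0.0600%
Σ(r − r̄)² = 92.4320; population σ = √(92.4320/5) = 4.2996%
IR = r̄ / tracking error = -0.0600 / 4.2996 = -0.0140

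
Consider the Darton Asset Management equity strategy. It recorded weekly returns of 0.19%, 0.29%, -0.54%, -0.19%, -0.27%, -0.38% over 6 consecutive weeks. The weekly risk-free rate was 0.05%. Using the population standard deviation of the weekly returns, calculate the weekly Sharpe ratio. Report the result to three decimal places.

-0.673

μ = (0.19 + 0.29 − 0.54 − 0.19 − 0.27 − 0.38) / 6 = -0.900 / 6 = -0.1500%
Σ(r − μ)² = (0.19 − (-0.1500))² + (0.29 − (-0.1500))² + (-0.54 − (-0.1500))² + … = 0.5302
σ = √[0.5302 / 6] = 0.2973%
Sharpe = (μ − rf) / σ = (-0.1500 − 0.05) / 0.2973 = -0.2000 / 0.2973 = -0.6727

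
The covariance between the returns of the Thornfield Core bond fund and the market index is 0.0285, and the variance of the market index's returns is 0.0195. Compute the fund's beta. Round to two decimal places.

1.46

β = Cov(Rp, Rm) / Var(Rm) = 0.0285 / 0.0195 = 1.4615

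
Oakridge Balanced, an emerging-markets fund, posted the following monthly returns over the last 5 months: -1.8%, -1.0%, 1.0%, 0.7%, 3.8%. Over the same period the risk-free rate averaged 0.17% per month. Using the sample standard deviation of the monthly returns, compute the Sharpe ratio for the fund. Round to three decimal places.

Mean return r̄ = 2.70 / 5 = 0.5400%
Sample σ = √[Σ(r − r̄)² / 4] = √[18.7120 / 4] = √4.6780 = 2.1629%
Sharpe = (r̄ − rf) / σ = (0.5400 − 0.17) / 2.1629 = 0.3700 / 2.1629 = 0.1711

0.171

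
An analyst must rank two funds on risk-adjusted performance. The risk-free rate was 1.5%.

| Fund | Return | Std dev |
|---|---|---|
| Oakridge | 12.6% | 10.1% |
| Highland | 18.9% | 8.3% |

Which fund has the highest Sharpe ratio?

Highland

Oakridge: Sharpe ratio = (12.6% − 1.5%) / 10.1% = 1.099
Highland: Sharpe ratio = (18.9% − 1.5%) / 8.3% = 2.096
Highest: Highland (2.096).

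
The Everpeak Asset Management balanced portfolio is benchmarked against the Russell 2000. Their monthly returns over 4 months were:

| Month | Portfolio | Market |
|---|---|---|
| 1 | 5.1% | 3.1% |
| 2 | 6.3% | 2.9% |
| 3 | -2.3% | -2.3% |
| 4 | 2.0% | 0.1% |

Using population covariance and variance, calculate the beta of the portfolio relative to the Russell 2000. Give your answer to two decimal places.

r̄p = 2.7750%,  r̄m = 0.9500%
Cov = Σ(rp − r̄p)(rm − r̄m) / 4 = 7.2563
Var(rm) = Σ(rm − r̄m)² / 4 = 4.9275
β = Cov / Var = 7.2563 / 4.9275 = 1.4726

1.47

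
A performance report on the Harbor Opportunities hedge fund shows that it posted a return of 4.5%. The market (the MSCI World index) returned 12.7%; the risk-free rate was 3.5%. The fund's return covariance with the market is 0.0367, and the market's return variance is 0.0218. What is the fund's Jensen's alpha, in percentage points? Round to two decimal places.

-14.49

β = Cov / Var = 0.0367 / 0.0218 = 1.6835
E[R] = Rf + β(Rm − Rf) = 3.5% + 1.6835 × (12.7% − 3.5%) = 18.9882%
α = Rp − E[R] = 4.5% − 18.9882% = -14.4882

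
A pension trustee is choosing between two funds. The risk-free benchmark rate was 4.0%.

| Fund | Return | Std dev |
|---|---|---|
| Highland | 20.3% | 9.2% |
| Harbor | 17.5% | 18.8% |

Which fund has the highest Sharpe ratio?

Highland

Highland: Sharpe ratio = (20.3% − 4.0%) / 9.2% = 1.772
Harbor: Sharpe ratio = (17.5% − 4.0%) / 18.8% = 0.718
Highest: Highland (1.772).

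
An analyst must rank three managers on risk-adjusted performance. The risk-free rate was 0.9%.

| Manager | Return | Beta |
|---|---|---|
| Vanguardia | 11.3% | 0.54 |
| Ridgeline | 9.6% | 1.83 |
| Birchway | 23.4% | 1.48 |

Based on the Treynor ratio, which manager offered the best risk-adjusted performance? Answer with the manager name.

Vanguardia

Vanguardia: Treynor = (11.3% − 0.9%) / 0.54 = 19.259
Ridgeline: Treynor = (9.6% − 0.9%) / 1.83 = 4.754
Birchway: Treynor = (23.4% − 0.9%) / 1.48 = 15.203
Highest: Vanguardia (19.259).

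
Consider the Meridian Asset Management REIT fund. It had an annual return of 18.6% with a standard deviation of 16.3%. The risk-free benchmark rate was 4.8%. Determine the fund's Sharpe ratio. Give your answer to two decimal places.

Sharpe = (Rp − Rf) / σp = (18.6% − 4.8%) / 16.3% = 13.80% / 16.3% = 0.8466

0.85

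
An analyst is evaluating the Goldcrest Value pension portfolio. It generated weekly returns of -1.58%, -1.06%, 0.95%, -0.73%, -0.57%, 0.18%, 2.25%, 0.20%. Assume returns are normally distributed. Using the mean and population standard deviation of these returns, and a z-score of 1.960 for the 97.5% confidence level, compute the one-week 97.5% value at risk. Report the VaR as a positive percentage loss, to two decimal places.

r̄ = (-1.58 − 1.06 + 0.95 − 0.73 − 0.57 + 0.18 + 2.25 + 0.2) / 8 = -0.0450%
Population σ = √[Σ(r − r̄)² / 8] = √[10.4990 / 8] = √1.3124 = 1.1456%
VaR = −(r̄ − z·σ) = −(-0.0450 − 1.960 × 1.1456) = −(-2.2904) = 2.2904%

2.29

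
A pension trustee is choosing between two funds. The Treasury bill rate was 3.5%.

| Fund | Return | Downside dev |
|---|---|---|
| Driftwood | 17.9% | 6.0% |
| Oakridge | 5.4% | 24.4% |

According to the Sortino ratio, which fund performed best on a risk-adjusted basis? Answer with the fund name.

Driftwood: Sortino ratio = (17.9% − 3.5%) / 6.0% = 2.400
Oakridge: Sortino ratio = (5.4% − 3.5%) / 24.4% = 0.078
Highest: Driftwood (2.400).

Driftwood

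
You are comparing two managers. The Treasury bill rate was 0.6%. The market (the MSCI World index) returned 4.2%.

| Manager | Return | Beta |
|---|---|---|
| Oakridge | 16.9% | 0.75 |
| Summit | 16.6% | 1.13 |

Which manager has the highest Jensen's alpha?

Oakridge

Oakridge: α = 16.9% − [0.6% + 0.75 × (4.2% − 0.6%)] = 13.600
Summit: α = 16.6% − [0.6% + 1.13 × (4.2% − 0.6%)] = 11.932
Highest: Oakridge (13.600).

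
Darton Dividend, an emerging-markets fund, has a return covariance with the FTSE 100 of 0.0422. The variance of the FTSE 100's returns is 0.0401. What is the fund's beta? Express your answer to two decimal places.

1.05

β = Cov(Rp, Rm) / Var(Rm) = 0.0422 / 0.0401 = 1.0524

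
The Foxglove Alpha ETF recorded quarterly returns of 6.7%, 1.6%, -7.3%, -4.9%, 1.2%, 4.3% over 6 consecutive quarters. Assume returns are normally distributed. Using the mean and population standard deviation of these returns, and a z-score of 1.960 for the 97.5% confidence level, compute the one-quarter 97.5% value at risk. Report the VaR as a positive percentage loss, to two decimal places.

9.34

μ = (6.7 + 1.6 − 7.3 − 4.9 + 1.2 + 4.3) / 6 = 1.60 / 6 = 0.2667%
Population σ = √[Σ(r − μ)² / 6] = √[144.2533 / 6] = √24.0422 = 4.9033%
VaR = −(μ − z·σ) = −(0.2667 − 1.960 × 4.9033) = −(-9.3438) = 9.3438%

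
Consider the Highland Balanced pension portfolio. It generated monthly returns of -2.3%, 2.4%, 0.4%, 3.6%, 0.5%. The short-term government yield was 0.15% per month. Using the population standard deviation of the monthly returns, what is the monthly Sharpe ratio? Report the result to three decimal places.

Mean return r̄ = 4.60 / 5 = 0.9200%
Population σ = √[Σ(r − r̄)² / 5] = √[20.1880 / 5] = √4.0376 = 2.0094%
Sharpe = (r̄ − rf) / σ = (0.9200 − 0.15) / 2.0094 = 0.7700 / 2.0094 = 0.3832

0.383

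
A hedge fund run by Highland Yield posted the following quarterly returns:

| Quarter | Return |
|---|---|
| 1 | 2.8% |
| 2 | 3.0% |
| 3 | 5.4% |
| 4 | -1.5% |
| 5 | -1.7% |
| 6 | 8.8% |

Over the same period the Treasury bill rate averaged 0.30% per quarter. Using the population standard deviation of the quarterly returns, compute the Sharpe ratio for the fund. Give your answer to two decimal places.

Mean return r̄ = 16.80 / 6 = 2.8000%
Population std dev = √[81.5400 / 6] = 3.6865%
Sharpe = (r̄ − rf) / σ = (2.8000 − 0.3) / 3.6865 = 2.5000 / 3.6865 = 0.6782

0.68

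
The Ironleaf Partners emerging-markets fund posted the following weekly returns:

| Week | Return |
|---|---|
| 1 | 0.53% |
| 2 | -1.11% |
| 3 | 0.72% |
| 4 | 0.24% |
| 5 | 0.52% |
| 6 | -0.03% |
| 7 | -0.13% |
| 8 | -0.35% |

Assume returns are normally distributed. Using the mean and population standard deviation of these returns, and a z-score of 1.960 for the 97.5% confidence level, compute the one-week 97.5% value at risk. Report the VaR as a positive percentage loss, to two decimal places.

Mean return r̄ = 0.390 / 8 = 0.0488%
Population σ = √[Σ(r − r̄)² / 8] = √[2.4807 / 8] = √0.3101 = 0.5569%
VaR = −(r̄ − z·σ) = −(0.0488 − 1.960 × 0.5569) = −(-1.0427) = 1.0427%

1.04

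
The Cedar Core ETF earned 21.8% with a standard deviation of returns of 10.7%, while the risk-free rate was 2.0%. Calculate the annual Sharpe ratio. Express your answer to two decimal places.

1.85

Sharpe = (Rp − Rf) / σp = (21.8% − 2.0%) / 10.7% = 19.80% / 10.7% = 1.8505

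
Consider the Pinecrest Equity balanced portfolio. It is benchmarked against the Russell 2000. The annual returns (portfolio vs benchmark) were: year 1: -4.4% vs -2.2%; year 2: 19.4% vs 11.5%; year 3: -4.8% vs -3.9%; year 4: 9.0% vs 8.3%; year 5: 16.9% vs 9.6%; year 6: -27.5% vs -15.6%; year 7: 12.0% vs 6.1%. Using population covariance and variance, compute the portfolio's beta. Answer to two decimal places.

1.68

r̄p = 2.9429%,  r̄m = 1.9714%
Cov = Σ(rp − r̄p)(rm − r̄m) / 7 = 135.7184
Var(rm) = Σ(rm − r̄m)² / 7 = 80.9592
β = Cov / Var = 135.7184 / 80.9592 = 1.6764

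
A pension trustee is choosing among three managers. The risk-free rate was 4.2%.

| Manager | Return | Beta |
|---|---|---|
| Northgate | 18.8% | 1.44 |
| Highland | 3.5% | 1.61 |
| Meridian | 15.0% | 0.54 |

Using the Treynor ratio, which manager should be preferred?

Meridian

Northgate: Treynor = (18.8% − 4.2%) / 1.44 = 10.139
Highland: Treynor = (3.5% − 4.2%) / 1.61 = -0.435
Meridian: Treynor = (15.0% − 4.2%) / 0.54 = 20.000
Highest: Meridian (20.000).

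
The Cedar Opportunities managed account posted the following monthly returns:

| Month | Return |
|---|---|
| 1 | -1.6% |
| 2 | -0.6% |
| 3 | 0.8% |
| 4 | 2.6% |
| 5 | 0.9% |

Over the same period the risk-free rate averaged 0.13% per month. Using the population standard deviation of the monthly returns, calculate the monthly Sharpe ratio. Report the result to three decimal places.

0.203

r̄ = (-1.6 − 0.6 + 0.8 + 2.6 + 0.9) / 5 = 0.4200%
Σ(r − r̄)² = (-1.6 − 0.4200)² + (-0.6 − 0.4200)² + … = 10.2480
σ = √[10.2480 / 5] = 1.4316%
Sharpe = (r̄ − rf) / σ = (0.4200 − 0.13) / 1.4316 = 0.2900 / 1.4316 = 0.2026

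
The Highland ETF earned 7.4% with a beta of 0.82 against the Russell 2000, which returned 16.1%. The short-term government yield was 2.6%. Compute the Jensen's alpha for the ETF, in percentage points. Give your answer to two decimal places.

-6.27

CAPM expected return = Rf + β(Rm − Rf) = 2.6% + 0.82 × (16.1% − 2.6%) = 2.6 + 0.82 × 13.50 = 13.6700%
Jensen's α = Rp − E[R] = 7.4% − 13.6700% = -6.2700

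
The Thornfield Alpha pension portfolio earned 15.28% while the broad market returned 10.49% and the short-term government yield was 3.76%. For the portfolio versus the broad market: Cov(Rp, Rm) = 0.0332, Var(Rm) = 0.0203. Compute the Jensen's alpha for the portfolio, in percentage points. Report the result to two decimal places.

β = Cov / Var = 0.0332 / 0.0203 = 1.6355
E[R] = Rf + β(Rm − Rf) = 3.76% + 1.6355 × (10.49% − 3.76%) = 14.7669%
α = Rp − E[R] = 15.28% − 14.7669% = 0.5131

0.51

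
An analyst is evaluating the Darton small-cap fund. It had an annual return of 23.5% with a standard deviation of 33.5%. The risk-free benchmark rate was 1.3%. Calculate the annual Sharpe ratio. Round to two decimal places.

0.66

Sharpe = (Rp − Rf) / σp = (23.5% − 1.3%) / 33.5% = 22.20% / 33.5% = 0.6627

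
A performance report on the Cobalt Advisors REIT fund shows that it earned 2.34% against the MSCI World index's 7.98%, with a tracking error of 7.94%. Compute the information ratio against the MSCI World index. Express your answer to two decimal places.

-0.71

IR = (Rp − Rb) / TE = (2.34% − 7.98%) / 7.94% = -5.64% / 7.94% = -0.7103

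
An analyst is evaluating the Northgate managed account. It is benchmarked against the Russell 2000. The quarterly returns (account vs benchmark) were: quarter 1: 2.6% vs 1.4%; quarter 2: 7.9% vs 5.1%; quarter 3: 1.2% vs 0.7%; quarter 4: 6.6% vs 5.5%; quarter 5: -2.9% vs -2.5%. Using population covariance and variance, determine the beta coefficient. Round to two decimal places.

1.29

r̄p = 3.0800%,  r̄m = 2.0400%
Cov = Σ(rp − r̄p)(rm − r̄m) / 5 = 11.3808
Var(rm) = Σ(rm − r̄m)² / 5 = 8.8304
β = Cov / Var = 11.3808 / 8.8304 = 1.2888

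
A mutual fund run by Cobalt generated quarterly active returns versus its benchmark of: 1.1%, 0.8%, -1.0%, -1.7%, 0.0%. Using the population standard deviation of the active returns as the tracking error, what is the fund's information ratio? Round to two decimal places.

r̄ = (1.1 + 0.8 − 1 − 1.7 + 0) / 5 = -0.80 / 5 = -0.1600%
Σ(r − r̄)² = 5.6120; population σ = √(5.6120/5) = 1.0594%
IR = r̄ / tracking error = -0.1600 / 1.0594 = -0.1510

-0.15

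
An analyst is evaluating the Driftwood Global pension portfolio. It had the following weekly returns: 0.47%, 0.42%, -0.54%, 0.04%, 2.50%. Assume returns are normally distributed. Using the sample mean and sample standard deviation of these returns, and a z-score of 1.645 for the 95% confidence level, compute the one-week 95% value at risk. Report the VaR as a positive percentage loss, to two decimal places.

r̄ = (0.47 + 0.42 − 0.54 + 0.04 + 2.5) / 5 = 0.5780%
Sample std dev = √[5.2701 / 4] = 1.1478%
VaR = −(r̄ − z·σ) = −(0.5780 − 1.645 × 1.1478) = −(-1.3101) = 1.3101%

1.31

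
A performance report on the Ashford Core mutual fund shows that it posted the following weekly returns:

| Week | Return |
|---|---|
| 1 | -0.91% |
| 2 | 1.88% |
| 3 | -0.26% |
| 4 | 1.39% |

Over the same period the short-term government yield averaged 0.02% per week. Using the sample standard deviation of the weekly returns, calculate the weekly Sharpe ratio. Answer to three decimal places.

0.381

Mean return μ = 2.100 / 4 = 0.5250%
Σ(r − μ)² = (-0.91 − 0.5250)² + (1.88 − 0.5250)² + … = 5.2597
σ = √[5.2597 / 3] = 1.3241%
Sharpe = (μ − rf) / σ = (0.5250 − 0.02) / 1.3241 = 0.5050 / 1.3241 = 0.3814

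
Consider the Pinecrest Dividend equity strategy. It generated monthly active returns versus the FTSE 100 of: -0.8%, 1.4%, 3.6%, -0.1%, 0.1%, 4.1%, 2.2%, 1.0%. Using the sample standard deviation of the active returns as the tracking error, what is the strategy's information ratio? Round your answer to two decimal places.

Mean return r̄ = 11.50 / 8 = 1.4375%
Σ(r − r̄)² = (-0.8 − 1.4375)² + (1.4 − 1.4375)² + (3.6 − 1.4375)² + … = 21.6988
σ = √[21.6988 / 7] = 1.7606%
IR = r̄ / tracking error = 1.4375 / 1.7606 = 0.8165

0.82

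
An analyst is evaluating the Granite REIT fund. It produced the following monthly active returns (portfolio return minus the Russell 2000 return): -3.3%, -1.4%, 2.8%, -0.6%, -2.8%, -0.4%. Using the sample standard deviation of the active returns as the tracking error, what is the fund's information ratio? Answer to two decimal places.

-0.44

μ = (-3.3 − 1.4 + 2.8 − 0.6 − 2.8 − 0.4) / 6 = -5.70 / 6 = -0.9500%
Sample σ = √[Σ(r − μ)² / 5] = √[23.6350 / 5] = √4.7270 = 2.1742%
IR = μ / tracking error = -0.9500 / 2.1742 = -0.4369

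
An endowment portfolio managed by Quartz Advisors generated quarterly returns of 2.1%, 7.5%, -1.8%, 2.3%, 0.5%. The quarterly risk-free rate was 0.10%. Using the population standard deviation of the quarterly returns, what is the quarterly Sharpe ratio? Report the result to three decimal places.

0.659

Mean return μ = 10.60 / 5 = 2.1200%
Population std dev = √[46.9680 / 5] = 3.0649%
Sharpe = (μ − rf) / σ = (2.1200 − 0.1) / 3.0649 = 2.0200 / 3.0649 = 0.6591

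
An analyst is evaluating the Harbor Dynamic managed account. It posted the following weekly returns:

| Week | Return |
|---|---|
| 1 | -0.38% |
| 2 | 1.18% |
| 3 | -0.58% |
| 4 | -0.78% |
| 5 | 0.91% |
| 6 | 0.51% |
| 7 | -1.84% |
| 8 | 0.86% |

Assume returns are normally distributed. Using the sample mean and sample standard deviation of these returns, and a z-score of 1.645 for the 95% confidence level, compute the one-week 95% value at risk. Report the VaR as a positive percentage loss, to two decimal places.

r̄ = (-0.38 + 1.18 − 0.58 − 0.78 + 0.91 + 0.51 − 1.84 + 0.86) / 8 = -0.0150%
Sample σ = √[Σ(r − r̄)² / 7] = √[7.6932 / 7] = √1.0990 = 1.0483%
VaR = −(r̄ − z·σ) = −(-0.0150 − 1.645 × 1.0483) = −(-1.7395) = 1.7395%

1.74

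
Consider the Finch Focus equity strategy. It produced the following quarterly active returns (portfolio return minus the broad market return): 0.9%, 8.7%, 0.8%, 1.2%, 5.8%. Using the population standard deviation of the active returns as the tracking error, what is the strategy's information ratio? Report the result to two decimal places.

μ = (0.9 + 8.7 + 0.8 + 1.2 + 5.8) / 5 = 3.4800%
Σ(r − μ)² = (0.9 − 3.4800)² + (8.7 − 3.4800)² + (0.8 − 3.4800)² + … = 51.6680
population σ = √(51.6680 / 5) = √10.3336 = 3.2146%
IR = μ / tracking error = 3.4800 / 3.2146 = 1.0826

1.08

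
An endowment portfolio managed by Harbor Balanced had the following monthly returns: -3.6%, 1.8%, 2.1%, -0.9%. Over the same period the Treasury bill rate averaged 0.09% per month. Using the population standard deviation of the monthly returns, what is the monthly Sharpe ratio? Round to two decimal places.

Mean return r̄ = -0.60 / 4 = -0.1500%
Σ(r − r̄)² = (-3.6 − (-0.1500))² + (1.8 − (-0.1500))² + (2.1 − (-0.1500))² + … = 21.3300
σ = √[21.3300 / 4] = 2.3092%
Sharpe = (r̄ − rf) / σ = (-0.1500 − 0.09) / 2.3092 = -0.2400 / 2.3092 = -0.1039

-0.10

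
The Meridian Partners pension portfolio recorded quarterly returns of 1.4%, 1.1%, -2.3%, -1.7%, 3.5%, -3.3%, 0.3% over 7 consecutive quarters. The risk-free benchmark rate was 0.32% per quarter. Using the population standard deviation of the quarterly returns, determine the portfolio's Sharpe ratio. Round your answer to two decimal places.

-0.21

μ = (1.4 + 1.1 − 2.3 − 1.7 + 3.5 − 3.3 + 0.3) / 7 = -1.00 / 7 = -0.1429%
Σ(r − μ)² = (1.4 − (-0.1429))² + (1.1 − (-0.1429))² + (-2.3 − (-0.1429))² + … = 34.4371
σ = √[34.4371 / 7] = 2.2180%
Sharpe = (μ − rf) / σ = (-0.1429 − 0.32) / 2.2180 = -0.4629 / 2.2180 = -0.2087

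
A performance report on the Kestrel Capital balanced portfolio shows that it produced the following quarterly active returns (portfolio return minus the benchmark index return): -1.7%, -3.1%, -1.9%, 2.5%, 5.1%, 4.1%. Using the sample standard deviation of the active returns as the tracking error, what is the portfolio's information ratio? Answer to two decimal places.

0.24

μ = (-1.7 − 3.1 − 1.9 + 2.5 + 5.1 + 4.1) / 6 = 0.8333%
Σ(r − μ)² = (-1.7 − 0.8333)² + (-3.1 − 0.8333)² + … = 61.0133
σ = √[61.0133 / 5] = 3.4932%
IR = μ / tracking error = 0.8333 / 3.4932 = 0.2385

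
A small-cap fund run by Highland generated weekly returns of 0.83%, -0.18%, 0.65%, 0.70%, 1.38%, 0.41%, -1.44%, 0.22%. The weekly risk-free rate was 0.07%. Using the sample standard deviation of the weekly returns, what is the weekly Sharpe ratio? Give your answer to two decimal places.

0.30

r̄ = (0.83 − 0.18 + 0.65 + 0.7 + 1.38 + 0.41 − 1.44 + 0.22) / 8 = 0.3213%
Σ(r − r̄)² = (0.83 − 0.3213)² + (-0.18 − 0.3213)² + … = 5.0027
σ = √[5.0027 / 7] = 0.8454%
Sharpe = (r̄ − rf) / σ = (0.3213 − 0.07) / 0.8454 = 0.2513 / 0.8454 = 0.2973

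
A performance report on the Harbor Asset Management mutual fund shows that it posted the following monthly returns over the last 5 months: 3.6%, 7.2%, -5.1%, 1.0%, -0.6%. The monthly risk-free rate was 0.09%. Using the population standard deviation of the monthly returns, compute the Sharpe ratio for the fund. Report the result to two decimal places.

0.27

μ = (3.6 + 7.2 − 5.1 + 1 − 0.6) / 5 = 1.2200%
Population std dev = √[84.7280 / 5] = 4.1165%
Sharpe = (μ − rf) / σ = (1.2200 − 0.09) / 4.1165 = 1.1300 / 4.1165 = 0.2745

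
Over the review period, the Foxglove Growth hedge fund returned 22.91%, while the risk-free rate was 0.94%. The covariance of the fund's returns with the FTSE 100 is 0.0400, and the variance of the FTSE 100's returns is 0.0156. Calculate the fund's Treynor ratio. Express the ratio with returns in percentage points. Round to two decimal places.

8.57

β = Cov / Var = 0.0400 / 0.0156 = 2.5641
Treynor = (Rp − Rf) / β = (22.91% − 0.94%) / 2.5641 = 21.97 / 2.5641 = 8.5683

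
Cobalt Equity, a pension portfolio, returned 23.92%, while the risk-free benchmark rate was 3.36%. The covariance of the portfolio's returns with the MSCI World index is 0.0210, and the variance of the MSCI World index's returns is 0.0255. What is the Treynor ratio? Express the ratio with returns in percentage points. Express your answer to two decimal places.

β = Cov / Var = 0.0210 / 0.0255 = 0.8235
Treynor = (Rp − Rf) / β = (23.92% − 3.36%) / 0.8235 = 20.56 / 0.8235 = 24.9666

24.97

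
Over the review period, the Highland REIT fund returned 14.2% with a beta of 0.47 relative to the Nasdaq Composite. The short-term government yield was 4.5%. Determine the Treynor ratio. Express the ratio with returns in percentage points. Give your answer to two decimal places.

Treynor = (Rp − Rf) / β = (14.2% − 4.5%) / 0.47 = 9.70 / 0.47 = 20.6383

20.64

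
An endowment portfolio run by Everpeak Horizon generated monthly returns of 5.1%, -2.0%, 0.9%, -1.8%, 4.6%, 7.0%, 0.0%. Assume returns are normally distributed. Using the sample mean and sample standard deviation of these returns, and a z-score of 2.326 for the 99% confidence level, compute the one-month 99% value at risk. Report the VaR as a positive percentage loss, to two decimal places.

r̄ = (5.1 − 2 + 0.9 − 1.8 + 4.6 + 7 + 0) / 7 = 1.9714%
Sample σ = √[Σ(r − r̄)² / 6] = √[77.0143 / 6] = √12.8357 = 3.5827%
VaR = −(r̄ − z·σ) = −(1.9714 − 2.326 × 3.5827) = −(-6.3620) = 6.3620%

6.36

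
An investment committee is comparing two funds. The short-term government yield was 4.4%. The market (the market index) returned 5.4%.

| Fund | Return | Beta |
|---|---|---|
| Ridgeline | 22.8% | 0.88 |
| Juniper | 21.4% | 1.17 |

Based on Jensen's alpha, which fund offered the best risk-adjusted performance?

Ridgeline: α = 22.8% − [4.4% + 0.88 × (5.4% − 4.4%)] = 17.520
Juniper: α = 21.4% − [4.4% + 1.17 × (5.4% − 4.4%)] = 15.830
Highest: Ridgeline (17.520).

Ridgeline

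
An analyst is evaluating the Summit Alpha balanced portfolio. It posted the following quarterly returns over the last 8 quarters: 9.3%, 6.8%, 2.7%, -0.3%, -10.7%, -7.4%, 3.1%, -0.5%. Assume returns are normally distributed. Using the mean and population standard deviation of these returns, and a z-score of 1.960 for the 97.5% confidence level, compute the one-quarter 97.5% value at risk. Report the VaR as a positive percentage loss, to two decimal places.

11.98

μ = (9.3 + 6.8 + 2.7 − 0.3 − 10.7 − 7.4 + 3.1 − 0.5) / 8 = 0.3750%
Σ(r − μ)² = 318.0950; population σ = √(318.0950/8) = 6.3057%
VaR = −(μ − z·σ) = −(0.3750 − 1.960 × 6.3057) = −(-11.9842) = 11.9842%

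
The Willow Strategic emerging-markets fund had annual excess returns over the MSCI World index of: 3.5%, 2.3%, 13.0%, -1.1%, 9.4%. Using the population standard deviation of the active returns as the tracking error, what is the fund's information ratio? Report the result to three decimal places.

r̄ = (3.5 + 2.3 + 13 − 1.1 + 9.4) / 5 = 27.10 / 5 = 5.4200%
Σ(r − r̄)² = (3.5 − 5.4200)² + (2.3 − 5.4200)² + (13 − 5.4200)² + … = 129.2280
population σ = √(129.2280 / 5) = √25.8456 = 5.0839%
IR = r̄ / tracking error = 5.4200 / 5.0839 = 1.0661

1.066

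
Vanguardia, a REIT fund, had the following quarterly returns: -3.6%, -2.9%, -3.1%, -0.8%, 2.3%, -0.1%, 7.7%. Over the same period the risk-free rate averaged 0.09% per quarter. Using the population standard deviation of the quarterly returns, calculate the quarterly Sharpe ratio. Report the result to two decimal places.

r̄ = (-3.6 − 2.9 − 3.1 − 0.8 + 2.3 − 0.1 + 7.7) / 7 = -0.0714%
Population std dev = √[96.1743 / 7] = 3.7066%
Sharpe = (r̄ − rf) / σ = (-0.0714 − 0.09) / 3.7066 = -0.1614 / 3.7066 = -0.0435

-0.04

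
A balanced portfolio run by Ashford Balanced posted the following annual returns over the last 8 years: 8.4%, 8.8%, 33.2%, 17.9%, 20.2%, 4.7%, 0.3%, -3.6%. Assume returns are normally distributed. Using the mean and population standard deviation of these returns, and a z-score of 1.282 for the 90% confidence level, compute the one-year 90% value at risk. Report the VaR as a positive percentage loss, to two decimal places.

3.12

r̄ = (8.4 + 8.8 + 33.2 + 17.9 + 20.2 + 4.7 + 0.3 − 3.6) / 8 = 11.2375%
Σ(r − r̄)² = (8.4 − 11.2375)² + (8.8 − 11.2375)² + … = 1003.5788
σ = √[1003.5788 / 8] = 11.2003%
VaR = −(r̄ − z·σ) = −(11.2375 − 1.282 × 11.2003) = −(-3.1213) = 3.1213%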